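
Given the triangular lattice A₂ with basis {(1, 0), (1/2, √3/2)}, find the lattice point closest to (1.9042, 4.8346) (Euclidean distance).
(2, 5.196)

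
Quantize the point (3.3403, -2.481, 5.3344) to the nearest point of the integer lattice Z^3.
(3, -2, 5)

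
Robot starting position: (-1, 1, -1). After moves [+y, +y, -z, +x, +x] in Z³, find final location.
(1, 3, -2)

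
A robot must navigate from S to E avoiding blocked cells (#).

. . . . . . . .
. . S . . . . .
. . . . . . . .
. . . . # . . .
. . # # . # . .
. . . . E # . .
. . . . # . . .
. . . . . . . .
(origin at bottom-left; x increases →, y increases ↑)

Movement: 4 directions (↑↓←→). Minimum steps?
8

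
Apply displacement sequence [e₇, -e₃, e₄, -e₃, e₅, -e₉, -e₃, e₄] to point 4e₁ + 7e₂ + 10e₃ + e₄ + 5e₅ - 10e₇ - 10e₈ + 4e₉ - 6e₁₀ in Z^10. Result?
(4, 7, 7, 3, 6, 0, -9, -10, 3, -6)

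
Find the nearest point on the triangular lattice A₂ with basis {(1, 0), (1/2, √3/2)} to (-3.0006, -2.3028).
(-3, -1.732)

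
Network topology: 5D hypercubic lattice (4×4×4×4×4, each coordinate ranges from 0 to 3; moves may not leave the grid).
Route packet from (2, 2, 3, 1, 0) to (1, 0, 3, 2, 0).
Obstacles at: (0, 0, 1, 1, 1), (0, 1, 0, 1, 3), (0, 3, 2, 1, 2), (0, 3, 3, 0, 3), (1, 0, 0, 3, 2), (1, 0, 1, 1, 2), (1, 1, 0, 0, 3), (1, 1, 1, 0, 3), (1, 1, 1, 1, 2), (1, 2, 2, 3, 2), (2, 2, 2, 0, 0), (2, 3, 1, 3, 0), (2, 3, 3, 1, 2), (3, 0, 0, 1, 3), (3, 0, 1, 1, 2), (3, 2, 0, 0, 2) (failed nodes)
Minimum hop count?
4
(one shortest path: (2, 2, 3, 1, 0) → (1, 2, 3, 1, 0) → (1, 1, 3, 1, 0) → (1, 0, 3, 1, 0) → (1, 0, 3, 2, 0))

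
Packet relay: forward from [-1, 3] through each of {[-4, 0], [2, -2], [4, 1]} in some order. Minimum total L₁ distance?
19
(one optimal route: (-1, 3) → (-4, 0) → (2, -2) → (4, 1))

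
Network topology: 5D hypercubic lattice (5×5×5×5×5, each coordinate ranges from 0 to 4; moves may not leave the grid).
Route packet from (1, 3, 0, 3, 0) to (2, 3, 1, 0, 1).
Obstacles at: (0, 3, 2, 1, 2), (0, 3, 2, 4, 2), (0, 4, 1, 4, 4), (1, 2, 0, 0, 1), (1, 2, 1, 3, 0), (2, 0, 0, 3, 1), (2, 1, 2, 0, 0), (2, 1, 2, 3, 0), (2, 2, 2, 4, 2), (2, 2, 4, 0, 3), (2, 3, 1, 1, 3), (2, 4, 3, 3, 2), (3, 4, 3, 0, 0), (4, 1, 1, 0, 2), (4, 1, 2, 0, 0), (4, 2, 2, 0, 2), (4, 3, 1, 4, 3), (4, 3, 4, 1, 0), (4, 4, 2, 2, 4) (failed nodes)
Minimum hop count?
6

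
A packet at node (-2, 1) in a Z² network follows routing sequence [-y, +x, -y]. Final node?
(-1, -1)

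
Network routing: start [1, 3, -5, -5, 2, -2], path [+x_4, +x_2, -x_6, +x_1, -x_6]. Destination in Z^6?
(2, 4, -5, -4, 2, -4)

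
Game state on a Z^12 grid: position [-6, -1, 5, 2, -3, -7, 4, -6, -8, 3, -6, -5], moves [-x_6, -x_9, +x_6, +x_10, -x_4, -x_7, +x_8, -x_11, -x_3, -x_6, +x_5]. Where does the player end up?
(-6, -1, 4, 1, -2, -8, 3, -5, -9, 4, -7, -5)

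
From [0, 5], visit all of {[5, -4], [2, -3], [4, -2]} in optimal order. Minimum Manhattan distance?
16
(one optimal route: (0, 5) → (2, -3) → (4, -2) → (5, -4))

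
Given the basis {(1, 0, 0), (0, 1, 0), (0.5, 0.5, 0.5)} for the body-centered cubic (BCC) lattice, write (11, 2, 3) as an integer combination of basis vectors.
8b₁ - b₂ + 6b₃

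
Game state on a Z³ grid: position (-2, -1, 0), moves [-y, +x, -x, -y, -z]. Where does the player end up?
(-2, -3, -1)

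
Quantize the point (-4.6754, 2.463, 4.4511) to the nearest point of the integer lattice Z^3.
(-5, 2, 4)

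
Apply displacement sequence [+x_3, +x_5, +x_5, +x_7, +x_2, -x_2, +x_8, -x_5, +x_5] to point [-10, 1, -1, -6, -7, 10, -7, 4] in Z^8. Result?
(-10, 1, 0, -6, -5, 10, -6, 5)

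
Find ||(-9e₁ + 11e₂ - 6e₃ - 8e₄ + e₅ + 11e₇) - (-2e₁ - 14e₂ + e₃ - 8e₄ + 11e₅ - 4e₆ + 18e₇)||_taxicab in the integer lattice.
60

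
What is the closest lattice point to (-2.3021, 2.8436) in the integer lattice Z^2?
(-2, 3)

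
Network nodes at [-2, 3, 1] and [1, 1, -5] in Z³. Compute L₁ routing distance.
11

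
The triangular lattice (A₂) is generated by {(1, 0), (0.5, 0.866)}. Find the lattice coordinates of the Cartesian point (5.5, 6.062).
2b₁ + 7b₂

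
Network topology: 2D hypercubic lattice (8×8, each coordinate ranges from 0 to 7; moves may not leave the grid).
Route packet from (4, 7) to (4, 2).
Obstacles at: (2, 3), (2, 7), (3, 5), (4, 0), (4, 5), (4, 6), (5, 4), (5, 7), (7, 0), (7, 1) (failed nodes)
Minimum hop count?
9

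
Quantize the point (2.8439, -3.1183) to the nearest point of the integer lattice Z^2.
(3, -3)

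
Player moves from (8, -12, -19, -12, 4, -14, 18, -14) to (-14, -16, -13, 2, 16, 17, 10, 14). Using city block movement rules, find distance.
125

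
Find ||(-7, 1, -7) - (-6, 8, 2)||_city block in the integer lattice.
17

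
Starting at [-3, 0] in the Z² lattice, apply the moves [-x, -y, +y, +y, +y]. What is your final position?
(-4, 2)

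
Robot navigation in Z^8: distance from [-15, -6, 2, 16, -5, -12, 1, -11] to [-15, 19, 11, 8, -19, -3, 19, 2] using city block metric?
96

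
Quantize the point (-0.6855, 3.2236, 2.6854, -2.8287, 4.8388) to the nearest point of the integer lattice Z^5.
(-1, 3, 3, -3, 5)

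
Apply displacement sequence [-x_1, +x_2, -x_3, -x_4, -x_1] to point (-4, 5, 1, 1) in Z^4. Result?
(-6, 6, 0, 0)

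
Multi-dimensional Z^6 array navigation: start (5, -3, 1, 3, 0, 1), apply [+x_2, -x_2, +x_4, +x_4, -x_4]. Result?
(5, -3, 1, 4, 0, 1)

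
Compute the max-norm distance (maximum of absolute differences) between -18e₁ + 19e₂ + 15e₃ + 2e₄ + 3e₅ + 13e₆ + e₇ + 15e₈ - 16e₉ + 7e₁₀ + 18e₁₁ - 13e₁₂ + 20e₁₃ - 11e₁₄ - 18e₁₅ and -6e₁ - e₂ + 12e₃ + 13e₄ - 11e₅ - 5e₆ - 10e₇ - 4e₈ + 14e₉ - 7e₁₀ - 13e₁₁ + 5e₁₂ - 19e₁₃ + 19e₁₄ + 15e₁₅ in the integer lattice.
39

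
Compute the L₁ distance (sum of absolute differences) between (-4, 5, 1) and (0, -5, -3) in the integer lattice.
18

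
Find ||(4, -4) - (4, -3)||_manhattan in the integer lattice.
1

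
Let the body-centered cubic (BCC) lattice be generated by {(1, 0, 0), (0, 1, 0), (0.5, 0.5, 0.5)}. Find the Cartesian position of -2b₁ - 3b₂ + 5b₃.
(0.5, -0.5, 2.5)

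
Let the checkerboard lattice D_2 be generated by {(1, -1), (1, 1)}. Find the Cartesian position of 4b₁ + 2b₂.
(6, -2)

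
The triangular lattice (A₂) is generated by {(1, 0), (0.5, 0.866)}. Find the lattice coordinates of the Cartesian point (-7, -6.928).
-3b₁ - 8b₂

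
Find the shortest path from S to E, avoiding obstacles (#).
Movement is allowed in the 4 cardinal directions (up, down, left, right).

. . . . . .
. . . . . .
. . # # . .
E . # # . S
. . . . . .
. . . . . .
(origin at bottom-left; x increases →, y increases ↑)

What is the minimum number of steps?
7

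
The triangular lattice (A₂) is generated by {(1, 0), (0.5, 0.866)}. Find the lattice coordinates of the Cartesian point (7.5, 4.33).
5b₁ + 5b₂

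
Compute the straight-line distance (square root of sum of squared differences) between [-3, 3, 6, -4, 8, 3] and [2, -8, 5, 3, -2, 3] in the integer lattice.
17.2047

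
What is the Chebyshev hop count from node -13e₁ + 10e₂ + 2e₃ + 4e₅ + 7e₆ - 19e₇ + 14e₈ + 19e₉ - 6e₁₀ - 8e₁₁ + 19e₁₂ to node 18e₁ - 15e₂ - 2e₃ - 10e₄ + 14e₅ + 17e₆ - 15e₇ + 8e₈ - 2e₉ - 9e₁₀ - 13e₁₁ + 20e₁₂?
31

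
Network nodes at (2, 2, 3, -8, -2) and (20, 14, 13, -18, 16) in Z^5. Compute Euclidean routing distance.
31.496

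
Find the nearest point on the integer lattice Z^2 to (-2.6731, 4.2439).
(-3, 4)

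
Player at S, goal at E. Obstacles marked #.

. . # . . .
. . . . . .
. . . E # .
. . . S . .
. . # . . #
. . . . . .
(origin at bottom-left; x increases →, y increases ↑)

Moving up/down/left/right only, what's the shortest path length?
1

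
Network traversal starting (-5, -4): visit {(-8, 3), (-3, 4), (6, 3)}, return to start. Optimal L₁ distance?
44
(one optimal route: (-5, -4) → (-8, 3) → (-3, 4) → (6, 3) → (-5, -4))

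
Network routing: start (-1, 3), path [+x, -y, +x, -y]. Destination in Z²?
(1, 1)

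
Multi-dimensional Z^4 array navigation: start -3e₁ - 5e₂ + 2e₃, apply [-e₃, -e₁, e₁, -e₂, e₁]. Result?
(-2, -6, 1, 0)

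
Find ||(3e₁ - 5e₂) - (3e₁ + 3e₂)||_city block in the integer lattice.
8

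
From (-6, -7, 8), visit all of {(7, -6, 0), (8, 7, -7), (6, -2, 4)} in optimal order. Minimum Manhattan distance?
51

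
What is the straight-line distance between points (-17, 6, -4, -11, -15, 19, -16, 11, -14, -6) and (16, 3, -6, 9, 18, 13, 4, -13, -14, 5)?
61.0246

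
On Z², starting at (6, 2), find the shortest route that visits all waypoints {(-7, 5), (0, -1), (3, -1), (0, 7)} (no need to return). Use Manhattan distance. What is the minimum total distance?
26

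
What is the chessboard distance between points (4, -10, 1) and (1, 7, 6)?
17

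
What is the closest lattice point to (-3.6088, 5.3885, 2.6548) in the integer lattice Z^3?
(-4, 5, 3)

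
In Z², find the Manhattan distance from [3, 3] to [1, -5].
10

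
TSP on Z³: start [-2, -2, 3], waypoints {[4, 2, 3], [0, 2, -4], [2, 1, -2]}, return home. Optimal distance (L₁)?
36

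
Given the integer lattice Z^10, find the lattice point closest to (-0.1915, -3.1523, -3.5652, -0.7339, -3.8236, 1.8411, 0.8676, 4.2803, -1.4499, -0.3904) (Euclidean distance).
(0, -3, -4, -1, -4, 2, 1, 4, -1, 0)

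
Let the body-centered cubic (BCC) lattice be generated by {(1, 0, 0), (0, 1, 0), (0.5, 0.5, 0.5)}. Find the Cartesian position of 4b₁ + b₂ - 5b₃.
(1.5, -1.5, -2.5)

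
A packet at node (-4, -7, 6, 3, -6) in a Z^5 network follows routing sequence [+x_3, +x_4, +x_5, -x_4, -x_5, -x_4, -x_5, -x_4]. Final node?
(-4, -7, 7, 1, -7)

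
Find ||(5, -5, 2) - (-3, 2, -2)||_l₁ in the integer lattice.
19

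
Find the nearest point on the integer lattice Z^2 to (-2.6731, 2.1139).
(-3, 2)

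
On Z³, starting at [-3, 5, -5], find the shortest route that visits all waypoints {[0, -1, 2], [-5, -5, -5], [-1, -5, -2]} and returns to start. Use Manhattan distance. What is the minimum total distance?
44
(one optimal route: (-3, 5, -5) → (0, -1, 2) → (-1, -5, -2) → (-5, -5, -5) → (-3, 5, -5))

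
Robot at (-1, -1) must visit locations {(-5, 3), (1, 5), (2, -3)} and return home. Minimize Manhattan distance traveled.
30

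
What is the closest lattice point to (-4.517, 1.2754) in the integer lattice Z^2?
(-5, 1)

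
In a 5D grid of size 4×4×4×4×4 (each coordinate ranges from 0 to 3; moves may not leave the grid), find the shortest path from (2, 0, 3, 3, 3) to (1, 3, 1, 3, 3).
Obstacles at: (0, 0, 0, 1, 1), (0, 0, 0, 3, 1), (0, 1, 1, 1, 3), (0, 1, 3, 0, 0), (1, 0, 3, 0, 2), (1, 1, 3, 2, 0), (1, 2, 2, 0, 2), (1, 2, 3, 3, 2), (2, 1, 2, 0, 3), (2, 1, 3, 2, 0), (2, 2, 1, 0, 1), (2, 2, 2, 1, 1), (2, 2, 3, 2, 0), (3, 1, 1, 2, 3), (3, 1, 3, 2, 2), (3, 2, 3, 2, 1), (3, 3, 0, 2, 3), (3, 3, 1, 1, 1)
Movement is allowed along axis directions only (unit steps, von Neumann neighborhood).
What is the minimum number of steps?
6
(one shortest path: (2, 0, 3, 3, 3) → (1, 0, 3, 3, 3) → (1, 1, 3, 3, 3) → (1, 2, 3, 3, 3) → (1, 3, 3, 3, 3) → (1, 3, 2, 3, 3) → (1, 3, 1, 3, 3))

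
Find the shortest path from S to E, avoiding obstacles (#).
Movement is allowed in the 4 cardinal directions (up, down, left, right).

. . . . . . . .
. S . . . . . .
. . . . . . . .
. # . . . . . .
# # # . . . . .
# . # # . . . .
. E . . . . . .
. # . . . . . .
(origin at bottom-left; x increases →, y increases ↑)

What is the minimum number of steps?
11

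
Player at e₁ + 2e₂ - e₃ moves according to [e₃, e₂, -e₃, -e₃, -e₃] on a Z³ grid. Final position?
(1, 3, -3)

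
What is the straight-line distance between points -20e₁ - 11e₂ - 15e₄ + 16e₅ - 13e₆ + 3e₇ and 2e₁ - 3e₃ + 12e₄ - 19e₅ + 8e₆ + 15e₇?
56.1516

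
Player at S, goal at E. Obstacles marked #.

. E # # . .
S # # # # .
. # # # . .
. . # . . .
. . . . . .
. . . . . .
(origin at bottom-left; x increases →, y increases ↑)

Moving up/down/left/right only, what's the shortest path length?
2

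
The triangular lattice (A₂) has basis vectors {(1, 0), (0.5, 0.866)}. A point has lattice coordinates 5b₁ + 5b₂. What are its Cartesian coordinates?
(7.5, 4.33)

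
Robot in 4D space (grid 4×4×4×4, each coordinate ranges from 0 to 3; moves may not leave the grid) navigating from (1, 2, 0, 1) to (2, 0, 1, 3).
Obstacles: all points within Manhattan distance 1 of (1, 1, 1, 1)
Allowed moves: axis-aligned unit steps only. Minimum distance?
6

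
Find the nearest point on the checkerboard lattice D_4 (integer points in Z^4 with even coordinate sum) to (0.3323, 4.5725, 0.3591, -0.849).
(0, 5, 0, -1)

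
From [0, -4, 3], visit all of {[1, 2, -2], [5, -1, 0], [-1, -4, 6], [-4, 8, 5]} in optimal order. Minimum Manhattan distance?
46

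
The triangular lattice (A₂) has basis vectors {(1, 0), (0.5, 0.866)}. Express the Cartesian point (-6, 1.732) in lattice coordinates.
-7b₁ + 2b₂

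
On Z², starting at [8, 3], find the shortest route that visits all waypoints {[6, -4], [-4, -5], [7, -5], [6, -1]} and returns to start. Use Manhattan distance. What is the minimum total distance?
40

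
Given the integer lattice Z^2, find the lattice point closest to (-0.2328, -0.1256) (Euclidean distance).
(0, 0)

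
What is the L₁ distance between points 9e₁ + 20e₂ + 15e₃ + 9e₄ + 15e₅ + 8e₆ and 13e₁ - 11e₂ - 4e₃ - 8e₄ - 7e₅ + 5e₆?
96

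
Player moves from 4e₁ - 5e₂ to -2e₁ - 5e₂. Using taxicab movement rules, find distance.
6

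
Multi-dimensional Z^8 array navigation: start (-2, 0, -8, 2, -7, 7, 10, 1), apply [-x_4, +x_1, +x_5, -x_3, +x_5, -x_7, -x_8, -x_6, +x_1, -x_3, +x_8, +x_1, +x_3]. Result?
(1, 0, -9, 1, -5, 6, 9, 1)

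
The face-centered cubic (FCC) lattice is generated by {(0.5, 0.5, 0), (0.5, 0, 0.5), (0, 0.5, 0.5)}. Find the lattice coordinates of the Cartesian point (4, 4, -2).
10b₁ - 2b₂ - 2b₃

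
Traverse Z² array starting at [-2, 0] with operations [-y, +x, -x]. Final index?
(-2, -1)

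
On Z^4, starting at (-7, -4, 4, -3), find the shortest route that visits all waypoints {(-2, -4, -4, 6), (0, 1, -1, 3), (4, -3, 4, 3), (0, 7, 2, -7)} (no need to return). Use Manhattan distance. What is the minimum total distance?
68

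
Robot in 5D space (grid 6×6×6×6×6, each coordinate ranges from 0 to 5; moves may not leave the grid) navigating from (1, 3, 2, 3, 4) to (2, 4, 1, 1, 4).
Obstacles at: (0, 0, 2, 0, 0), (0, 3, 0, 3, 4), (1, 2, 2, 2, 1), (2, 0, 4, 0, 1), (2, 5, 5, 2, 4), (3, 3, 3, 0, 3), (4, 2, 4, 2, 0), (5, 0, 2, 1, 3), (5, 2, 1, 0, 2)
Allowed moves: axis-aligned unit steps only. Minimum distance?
5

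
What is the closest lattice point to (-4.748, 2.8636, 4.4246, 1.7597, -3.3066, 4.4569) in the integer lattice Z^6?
(-5, 3, 4, 2, -3, 4)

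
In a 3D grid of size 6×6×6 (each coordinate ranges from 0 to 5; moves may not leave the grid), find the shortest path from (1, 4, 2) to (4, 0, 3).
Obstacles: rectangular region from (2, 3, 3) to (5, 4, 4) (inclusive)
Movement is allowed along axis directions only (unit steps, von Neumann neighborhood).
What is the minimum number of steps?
8
(one shortest path: (1, 4, 2) → (2, 4, 2) → (3, 4, 2) → (4, 4, 2) → (4, 3, 2) → (4, 2, 2) → (4, 1, 2) → (4, 0, 2) → (4, 0, 3))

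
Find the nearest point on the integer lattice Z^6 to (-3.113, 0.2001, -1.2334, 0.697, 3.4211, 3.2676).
(-3, 0, -1, 1, 3, 3)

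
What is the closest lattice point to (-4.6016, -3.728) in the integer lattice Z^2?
(-5, -4)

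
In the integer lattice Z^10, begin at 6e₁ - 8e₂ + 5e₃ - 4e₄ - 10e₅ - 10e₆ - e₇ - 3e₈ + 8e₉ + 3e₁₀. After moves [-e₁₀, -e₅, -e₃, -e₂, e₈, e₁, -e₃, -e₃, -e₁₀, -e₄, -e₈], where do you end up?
(7, -9, 2, -5, -11, -10, -1, -3, 8, 1)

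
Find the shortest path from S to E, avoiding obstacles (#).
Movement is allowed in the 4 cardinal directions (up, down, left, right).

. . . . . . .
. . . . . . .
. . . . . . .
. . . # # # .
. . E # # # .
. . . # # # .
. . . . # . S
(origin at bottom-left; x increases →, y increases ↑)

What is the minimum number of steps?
10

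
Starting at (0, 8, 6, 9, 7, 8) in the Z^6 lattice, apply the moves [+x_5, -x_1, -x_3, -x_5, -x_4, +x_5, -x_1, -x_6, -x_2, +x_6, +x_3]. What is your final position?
(-2, 7, 6, 8, 8, 8)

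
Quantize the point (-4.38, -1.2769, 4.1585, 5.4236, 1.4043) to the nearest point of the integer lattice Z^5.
(-4, -1, 4, 5, 1)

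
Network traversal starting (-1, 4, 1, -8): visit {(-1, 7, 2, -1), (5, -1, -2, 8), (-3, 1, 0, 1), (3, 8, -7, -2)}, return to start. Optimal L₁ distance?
86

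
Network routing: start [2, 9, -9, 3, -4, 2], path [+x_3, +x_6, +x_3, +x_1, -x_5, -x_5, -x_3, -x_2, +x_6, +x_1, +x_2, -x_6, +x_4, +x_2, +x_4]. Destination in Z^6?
(4, 10, -8, 5, -6, 3)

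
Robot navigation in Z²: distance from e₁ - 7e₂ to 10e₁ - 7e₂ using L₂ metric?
9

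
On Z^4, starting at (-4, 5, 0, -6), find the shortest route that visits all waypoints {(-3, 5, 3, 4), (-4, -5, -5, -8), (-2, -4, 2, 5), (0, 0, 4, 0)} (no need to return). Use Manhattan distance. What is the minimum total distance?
63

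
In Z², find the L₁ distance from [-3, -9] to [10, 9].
31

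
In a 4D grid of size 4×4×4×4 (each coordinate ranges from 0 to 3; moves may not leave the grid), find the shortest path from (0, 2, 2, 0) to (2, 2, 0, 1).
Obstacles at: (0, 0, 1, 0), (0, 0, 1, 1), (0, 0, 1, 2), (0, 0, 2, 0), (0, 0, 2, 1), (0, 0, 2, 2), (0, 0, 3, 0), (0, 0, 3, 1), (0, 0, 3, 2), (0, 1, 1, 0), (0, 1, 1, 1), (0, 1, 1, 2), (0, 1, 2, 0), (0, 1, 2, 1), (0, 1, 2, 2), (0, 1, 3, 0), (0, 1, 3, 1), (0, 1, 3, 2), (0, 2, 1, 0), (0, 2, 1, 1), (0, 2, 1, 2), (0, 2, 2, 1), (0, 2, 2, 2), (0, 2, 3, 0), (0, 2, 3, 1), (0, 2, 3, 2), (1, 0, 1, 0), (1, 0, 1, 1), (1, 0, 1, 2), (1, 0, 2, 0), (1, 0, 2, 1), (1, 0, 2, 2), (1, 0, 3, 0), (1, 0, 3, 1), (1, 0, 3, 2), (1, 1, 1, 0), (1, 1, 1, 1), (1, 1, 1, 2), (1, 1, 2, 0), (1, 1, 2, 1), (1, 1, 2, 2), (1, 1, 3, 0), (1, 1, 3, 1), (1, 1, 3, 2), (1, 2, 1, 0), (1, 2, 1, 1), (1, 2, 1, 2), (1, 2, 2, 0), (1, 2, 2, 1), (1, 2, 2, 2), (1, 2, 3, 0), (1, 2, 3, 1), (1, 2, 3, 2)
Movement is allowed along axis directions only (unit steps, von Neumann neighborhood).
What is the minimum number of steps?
7
(one shortest path: (0, 2, 2, 0) → (0, 3, 2, 0) → (1, 3, 2, 0) → (2, 3, 2, 0) → (2, 2, 2, 0) → (2, 2, 1, 0) → (2, 2, 0, 0) → (2, 2, 0, 1))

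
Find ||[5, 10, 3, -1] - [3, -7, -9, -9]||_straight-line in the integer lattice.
22.383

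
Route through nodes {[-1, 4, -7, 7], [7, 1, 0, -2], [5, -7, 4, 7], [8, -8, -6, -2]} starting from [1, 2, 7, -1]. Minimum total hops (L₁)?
82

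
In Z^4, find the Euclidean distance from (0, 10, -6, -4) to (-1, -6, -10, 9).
21.0238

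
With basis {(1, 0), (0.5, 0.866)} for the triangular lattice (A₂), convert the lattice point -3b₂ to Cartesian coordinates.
(-1.5, -2.598)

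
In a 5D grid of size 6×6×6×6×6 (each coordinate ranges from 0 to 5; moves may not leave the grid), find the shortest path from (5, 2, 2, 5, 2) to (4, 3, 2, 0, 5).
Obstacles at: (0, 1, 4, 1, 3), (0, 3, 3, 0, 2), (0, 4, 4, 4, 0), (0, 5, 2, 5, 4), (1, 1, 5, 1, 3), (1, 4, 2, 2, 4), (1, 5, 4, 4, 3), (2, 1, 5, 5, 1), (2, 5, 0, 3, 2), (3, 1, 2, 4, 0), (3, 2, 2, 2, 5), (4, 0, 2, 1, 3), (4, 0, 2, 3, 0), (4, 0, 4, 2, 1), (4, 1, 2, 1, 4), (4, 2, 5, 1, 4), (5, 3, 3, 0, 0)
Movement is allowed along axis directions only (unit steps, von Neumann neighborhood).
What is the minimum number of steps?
10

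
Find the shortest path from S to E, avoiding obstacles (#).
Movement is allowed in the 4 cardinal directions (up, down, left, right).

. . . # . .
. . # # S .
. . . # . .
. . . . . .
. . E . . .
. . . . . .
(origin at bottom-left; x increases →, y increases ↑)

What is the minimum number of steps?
5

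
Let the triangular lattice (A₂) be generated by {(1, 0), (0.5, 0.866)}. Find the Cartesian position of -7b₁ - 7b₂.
(-10.5, -6.062)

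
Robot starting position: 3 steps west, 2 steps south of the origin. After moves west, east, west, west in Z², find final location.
(-5, -2)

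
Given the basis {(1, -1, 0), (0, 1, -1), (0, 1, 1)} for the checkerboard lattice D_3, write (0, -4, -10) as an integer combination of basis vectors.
3b₂ - 7b₃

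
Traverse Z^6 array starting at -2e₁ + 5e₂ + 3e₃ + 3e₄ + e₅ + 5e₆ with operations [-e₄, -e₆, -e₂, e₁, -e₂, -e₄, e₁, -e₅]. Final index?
(0, 3, 3, 1, 0, 4)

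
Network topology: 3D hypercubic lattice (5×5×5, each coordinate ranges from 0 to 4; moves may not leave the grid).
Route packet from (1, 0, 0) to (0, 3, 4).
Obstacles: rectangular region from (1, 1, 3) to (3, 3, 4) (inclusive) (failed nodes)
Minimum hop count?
8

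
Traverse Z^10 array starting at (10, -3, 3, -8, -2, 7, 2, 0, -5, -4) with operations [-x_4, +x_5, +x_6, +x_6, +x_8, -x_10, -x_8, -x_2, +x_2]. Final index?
(10, -3, 3, -9, -1, 9, 2, 0, -5, -5)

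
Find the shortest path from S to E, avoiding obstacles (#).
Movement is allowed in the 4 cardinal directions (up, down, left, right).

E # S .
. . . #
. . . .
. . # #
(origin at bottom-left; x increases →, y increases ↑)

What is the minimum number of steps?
4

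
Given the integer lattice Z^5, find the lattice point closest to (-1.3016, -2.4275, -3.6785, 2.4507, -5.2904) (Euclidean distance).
(-1, -2, -4, 2, -5)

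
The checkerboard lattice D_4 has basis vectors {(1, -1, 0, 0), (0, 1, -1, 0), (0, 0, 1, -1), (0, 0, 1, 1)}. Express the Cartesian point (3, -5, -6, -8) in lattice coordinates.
3b₁ - 2b₂ - 8b₄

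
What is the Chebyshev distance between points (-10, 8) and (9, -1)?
19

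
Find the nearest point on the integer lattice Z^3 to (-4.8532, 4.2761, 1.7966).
(-5, 4, 2)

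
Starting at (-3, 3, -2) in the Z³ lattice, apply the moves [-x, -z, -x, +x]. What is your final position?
(-4, 3, -3)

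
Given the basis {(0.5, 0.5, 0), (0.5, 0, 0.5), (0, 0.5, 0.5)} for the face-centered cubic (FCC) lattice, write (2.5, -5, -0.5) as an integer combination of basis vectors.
-2b₁ + 7b₂ - 8b₃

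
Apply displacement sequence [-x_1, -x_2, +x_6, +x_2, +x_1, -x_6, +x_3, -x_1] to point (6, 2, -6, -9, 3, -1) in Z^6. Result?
(5, 2, -5, -9, 3, -1)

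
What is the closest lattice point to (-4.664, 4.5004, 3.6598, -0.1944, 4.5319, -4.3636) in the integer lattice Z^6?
(-5, 5, 4, 0, 5, -4)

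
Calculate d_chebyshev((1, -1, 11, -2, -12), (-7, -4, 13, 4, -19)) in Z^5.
8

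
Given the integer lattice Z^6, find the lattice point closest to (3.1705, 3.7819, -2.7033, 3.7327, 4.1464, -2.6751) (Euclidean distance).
(3, 4, -3, 4, 4, -3)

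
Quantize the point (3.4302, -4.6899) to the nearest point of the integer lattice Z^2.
(3, -5)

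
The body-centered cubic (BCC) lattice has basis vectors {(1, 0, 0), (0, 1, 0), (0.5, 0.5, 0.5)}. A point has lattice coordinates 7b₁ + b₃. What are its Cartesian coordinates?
(7.5, 0.5, 0.5)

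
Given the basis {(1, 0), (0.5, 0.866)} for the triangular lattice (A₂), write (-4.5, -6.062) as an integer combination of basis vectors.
-b₁ - 7b₂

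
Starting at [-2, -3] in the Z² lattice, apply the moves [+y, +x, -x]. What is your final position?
(-2, -2)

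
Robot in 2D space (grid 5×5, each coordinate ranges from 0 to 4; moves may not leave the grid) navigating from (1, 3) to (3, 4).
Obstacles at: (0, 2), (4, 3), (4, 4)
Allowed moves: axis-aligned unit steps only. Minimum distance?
3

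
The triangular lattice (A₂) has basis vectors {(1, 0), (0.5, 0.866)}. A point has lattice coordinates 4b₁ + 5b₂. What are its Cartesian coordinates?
(6.5, 4.33)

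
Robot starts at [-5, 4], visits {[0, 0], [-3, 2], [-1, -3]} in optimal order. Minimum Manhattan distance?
13
(one optimal route: (-5, 4) → (-3, 2) → (0, 0) → (-1, -3))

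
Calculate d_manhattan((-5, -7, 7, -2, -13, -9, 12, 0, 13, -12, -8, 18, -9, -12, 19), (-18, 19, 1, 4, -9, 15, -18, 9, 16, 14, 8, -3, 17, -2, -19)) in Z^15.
258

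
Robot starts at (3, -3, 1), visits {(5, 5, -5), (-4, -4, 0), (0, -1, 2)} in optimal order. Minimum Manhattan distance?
36
(one optimal route: (3, -3, 1) → (-4, -4, 0) → (0, -1, 2) → (5, 5, -5))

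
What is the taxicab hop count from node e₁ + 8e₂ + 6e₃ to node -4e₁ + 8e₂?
11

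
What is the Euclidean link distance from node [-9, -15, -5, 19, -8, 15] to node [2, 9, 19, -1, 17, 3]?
49.4166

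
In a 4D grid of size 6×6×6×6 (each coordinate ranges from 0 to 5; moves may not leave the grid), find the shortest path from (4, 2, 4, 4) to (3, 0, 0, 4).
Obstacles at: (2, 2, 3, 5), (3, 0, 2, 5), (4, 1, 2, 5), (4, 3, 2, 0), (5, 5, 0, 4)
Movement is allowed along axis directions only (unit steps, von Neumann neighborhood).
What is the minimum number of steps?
7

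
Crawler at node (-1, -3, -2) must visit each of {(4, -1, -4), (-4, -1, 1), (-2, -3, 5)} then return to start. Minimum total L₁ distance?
38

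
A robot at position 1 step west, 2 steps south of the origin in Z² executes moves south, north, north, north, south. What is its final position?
(-1, -1)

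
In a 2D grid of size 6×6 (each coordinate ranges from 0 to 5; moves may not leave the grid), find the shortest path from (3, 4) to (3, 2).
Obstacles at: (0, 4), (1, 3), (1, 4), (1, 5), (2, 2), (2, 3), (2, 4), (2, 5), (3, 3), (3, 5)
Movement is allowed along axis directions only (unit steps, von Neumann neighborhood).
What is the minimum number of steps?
4
(one shortest path: (3, 4) → (4, 4) → (4, 3) → (4, 2) → (3, 2))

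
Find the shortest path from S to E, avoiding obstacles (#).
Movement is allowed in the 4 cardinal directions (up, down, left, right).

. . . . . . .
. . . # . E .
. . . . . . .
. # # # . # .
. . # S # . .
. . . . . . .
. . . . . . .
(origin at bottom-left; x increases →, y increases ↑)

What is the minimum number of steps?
9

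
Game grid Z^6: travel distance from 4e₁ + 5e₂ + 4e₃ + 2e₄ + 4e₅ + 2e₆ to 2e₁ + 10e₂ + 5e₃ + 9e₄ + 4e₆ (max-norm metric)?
7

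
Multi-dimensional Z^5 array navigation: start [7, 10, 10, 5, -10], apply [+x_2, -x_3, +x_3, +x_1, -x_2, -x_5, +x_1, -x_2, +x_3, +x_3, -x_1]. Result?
(8, 9, 12, 5, -11)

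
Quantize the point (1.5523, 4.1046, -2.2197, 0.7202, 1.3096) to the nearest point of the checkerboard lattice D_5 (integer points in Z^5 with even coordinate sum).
(2, 4, -2, 1, 1)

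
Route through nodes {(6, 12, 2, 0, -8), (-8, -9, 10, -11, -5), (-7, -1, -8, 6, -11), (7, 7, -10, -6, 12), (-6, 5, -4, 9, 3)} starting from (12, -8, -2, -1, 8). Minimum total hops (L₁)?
204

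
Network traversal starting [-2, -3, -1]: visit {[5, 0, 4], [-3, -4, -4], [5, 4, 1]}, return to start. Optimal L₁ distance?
48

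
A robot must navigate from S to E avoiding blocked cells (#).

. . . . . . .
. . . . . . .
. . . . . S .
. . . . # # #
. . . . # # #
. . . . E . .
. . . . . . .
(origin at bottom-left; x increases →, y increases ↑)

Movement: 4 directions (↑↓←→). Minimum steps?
6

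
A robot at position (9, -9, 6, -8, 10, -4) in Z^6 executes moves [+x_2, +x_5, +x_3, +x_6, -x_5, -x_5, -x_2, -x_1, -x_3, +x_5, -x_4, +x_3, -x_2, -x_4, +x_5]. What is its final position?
(8, -10, 7, -10, 11, -3)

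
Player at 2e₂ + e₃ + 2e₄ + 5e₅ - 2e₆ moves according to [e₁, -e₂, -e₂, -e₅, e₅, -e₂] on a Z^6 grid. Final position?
(1, -1, 1, 2, 5, -2)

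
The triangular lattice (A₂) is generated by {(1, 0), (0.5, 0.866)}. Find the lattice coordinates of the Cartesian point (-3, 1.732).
-4b₁ + 2b₂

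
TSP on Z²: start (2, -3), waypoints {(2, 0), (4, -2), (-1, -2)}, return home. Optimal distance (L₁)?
16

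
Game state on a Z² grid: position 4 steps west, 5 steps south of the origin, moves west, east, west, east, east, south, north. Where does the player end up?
(-3, -5)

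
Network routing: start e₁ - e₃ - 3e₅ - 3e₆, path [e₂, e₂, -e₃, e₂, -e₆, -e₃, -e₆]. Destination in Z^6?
(1, 3, -3, 0, -3, -5)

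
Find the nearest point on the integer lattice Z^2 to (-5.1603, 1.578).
(-5, 2)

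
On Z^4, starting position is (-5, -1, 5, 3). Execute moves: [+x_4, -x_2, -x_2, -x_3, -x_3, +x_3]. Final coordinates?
(-5, -3, 4, 4)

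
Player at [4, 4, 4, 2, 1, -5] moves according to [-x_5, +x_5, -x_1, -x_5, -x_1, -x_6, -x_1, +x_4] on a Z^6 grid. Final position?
(1, 4, 4, 3, 0, -6)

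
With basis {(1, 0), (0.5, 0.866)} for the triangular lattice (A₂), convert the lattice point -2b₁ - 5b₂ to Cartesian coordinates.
(-4.5, -4.33)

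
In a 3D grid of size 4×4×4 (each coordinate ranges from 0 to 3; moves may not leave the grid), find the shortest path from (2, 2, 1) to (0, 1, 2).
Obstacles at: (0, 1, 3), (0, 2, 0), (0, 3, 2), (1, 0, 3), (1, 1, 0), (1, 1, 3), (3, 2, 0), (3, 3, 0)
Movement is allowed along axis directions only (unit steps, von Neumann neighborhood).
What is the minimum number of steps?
4
(one shortest path: (2, 2, 1) → (1, 2, 1) → (0, 2, 1) → (0, 1, 1) → (0, 1, 2))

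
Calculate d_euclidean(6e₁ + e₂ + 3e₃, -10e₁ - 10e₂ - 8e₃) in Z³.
22.3159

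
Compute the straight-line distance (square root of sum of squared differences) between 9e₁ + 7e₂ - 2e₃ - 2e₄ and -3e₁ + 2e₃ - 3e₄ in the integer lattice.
14.4914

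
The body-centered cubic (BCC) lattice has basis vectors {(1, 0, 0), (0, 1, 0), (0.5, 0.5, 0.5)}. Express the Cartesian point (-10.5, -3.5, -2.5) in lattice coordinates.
-8b₁ - b₂ - 5b₃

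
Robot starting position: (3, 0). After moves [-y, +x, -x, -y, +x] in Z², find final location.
(4, -2)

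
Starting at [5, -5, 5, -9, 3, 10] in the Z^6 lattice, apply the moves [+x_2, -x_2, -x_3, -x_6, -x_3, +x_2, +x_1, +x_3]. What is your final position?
(6, -4, 4, -9, 3, 9)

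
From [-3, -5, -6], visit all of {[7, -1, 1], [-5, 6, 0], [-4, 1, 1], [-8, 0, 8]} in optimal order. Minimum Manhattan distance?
58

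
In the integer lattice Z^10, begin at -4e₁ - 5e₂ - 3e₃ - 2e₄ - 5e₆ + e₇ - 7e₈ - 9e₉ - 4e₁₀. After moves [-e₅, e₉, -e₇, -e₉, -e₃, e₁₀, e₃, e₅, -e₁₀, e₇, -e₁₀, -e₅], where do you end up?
(-4, -5, -3, -2, -1, -5, 1, -7, -9, -5)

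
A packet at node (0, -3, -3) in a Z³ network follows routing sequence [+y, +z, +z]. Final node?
(0, -2, -1)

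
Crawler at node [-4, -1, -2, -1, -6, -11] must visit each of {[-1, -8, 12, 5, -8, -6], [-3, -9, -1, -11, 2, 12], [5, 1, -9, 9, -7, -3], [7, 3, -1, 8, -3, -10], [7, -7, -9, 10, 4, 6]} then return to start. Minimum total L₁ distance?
230
(one optimal route: (-4, -1, -2, -1, -6, -11) → (-1, -8, 12, 5, -8, -6) → (-3, -9, -1, -11, 2, 12) → (7, -7, -9, 10, 4, 6) → (5, 1, -9, 9, -7, -3) → (7, 3, -1, 8, -3, -10) → (-4, -1, -2, -1, -6, -11))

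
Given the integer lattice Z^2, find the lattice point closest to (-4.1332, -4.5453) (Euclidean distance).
(-4, -5)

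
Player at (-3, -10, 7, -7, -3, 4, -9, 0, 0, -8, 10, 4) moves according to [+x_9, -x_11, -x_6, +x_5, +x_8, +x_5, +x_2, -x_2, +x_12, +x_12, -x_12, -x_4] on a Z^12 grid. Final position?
(-3, -10, 7, -8, -1, 3, -9, 1, 1, -8, 9, 5)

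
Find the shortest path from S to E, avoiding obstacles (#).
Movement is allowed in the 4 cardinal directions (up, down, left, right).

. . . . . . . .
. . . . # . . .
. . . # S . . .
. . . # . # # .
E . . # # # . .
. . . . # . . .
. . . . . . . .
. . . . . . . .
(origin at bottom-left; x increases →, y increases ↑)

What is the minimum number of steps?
12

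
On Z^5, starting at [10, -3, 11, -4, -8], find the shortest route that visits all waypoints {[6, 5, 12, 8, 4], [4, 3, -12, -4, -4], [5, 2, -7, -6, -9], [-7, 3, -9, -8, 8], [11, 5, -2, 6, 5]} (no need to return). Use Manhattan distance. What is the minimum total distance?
141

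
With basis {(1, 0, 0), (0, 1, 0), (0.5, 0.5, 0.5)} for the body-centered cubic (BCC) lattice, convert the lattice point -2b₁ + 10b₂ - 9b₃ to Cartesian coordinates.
(-6.5, 5.5, -4.5)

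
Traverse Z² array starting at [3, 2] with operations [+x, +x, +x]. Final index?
(6, 2)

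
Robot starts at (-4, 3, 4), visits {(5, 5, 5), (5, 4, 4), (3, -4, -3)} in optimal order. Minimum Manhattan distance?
31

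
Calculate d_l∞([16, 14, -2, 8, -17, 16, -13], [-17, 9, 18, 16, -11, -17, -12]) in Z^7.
33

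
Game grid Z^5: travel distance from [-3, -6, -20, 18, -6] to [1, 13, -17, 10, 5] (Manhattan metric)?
45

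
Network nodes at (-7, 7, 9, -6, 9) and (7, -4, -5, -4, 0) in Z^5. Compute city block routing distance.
50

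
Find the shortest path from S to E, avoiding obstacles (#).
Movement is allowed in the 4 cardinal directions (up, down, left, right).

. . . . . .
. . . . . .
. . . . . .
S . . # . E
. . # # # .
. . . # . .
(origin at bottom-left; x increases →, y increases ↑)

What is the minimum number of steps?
7
(one shortest path: (0, 2) → (1, 2) → (2, 2) → (2, 3) → (3, 3) → (4, 3) → (5, 3) → (5, 2))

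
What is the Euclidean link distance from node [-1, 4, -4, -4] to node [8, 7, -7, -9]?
11.1355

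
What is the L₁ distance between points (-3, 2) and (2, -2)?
9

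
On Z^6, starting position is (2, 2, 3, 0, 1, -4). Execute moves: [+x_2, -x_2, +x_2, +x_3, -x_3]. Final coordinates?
(2, 3, 3, 0, 1, -4)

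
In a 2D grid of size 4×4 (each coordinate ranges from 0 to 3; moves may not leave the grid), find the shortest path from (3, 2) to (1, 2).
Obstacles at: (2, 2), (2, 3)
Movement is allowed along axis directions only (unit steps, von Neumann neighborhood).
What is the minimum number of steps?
4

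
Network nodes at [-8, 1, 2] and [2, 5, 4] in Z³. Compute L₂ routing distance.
10.9545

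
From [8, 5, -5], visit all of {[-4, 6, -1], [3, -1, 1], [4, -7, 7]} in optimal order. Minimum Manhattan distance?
46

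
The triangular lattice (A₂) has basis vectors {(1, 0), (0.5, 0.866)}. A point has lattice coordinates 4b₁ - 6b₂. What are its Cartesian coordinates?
(1, -5.196)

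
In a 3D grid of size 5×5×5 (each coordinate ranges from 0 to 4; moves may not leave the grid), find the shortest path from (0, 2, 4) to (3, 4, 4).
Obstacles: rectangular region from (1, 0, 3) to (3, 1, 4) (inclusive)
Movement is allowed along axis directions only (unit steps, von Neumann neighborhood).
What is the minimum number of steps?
5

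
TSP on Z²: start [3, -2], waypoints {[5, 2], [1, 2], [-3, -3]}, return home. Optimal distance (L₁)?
26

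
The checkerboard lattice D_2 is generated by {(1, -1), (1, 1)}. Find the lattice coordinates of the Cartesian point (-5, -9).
2b₁ - 7b₂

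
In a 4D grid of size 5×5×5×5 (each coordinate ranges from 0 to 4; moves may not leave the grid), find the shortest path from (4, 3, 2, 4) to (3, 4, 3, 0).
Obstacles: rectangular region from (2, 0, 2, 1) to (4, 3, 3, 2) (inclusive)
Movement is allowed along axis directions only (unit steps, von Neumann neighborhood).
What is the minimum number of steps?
7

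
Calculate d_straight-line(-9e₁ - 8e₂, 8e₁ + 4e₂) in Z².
20.8087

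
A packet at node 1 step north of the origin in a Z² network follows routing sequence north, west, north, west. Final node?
(-2, 3)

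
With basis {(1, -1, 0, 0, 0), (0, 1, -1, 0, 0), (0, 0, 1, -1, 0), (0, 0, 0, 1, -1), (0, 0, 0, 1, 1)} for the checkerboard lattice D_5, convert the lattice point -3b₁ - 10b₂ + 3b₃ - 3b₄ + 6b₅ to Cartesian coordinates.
(-3, -7, 13, 0, 9)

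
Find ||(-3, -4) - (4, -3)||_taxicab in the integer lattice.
8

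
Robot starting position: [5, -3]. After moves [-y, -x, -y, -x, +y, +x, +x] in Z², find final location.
(5, -4)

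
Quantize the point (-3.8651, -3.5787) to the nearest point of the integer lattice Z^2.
(-4, -4)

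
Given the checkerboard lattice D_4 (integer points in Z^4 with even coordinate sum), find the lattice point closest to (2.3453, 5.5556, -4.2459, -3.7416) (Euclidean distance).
(2, 6, -4, -4)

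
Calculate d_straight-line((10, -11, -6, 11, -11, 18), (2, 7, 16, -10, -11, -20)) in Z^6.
52.5071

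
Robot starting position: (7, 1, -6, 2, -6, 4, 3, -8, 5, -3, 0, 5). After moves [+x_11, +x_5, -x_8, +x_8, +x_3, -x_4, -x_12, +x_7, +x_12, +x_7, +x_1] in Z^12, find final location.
(8, 1, -5, 1, -5, 4, 5, -8, 5, -3, 1, 5)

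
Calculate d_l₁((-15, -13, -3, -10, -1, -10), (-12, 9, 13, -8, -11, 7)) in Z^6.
70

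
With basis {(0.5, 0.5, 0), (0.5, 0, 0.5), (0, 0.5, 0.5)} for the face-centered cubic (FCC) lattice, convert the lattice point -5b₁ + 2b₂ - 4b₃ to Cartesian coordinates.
(-1.5, -4.5, -1)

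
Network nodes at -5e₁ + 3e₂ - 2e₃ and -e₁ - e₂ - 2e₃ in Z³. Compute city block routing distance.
8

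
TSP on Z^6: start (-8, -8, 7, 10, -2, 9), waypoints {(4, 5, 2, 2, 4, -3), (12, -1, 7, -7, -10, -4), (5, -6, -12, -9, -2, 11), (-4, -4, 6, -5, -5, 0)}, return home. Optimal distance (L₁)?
222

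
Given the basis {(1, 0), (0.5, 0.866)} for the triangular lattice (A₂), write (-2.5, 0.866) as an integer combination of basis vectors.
-3b₁ + b₂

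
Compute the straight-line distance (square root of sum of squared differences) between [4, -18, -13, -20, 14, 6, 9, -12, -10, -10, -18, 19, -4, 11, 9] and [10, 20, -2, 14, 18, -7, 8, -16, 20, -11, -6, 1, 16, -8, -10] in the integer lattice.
73.8241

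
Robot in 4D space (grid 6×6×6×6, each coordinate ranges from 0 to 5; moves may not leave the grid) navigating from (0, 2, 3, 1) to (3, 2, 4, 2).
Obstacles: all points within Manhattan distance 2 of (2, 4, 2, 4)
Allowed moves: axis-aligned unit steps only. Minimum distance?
5
(one shortest path: (0, 2, 3, 1) → (1, 2, 3, 1) → (2, 2, 3, 1) → (3, 2, 3, 1) → (3, 2, 4, 1) → (3, 2, 4, 2))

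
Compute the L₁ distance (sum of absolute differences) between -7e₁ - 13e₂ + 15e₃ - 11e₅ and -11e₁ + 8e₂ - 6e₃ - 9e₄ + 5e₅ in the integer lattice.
71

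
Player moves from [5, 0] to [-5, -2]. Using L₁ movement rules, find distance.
12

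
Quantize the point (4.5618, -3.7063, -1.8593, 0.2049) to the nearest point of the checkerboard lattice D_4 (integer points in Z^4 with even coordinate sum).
(4, -4, -2, 0)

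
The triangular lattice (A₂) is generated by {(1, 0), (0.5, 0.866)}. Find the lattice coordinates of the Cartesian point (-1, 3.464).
-3b₁ + 4b₂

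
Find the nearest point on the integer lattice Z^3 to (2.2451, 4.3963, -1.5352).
(2, 4, -2)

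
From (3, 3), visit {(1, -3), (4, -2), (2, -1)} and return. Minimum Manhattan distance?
18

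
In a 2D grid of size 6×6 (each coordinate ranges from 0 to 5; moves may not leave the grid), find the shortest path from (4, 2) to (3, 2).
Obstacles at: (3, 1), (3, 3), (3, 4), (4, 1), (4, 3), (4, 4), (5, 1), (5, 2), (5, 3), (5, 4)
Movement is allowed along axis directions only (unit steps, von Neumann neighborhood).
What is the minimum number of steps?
1
(one shortest path: (4, 2) → (3, 2))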